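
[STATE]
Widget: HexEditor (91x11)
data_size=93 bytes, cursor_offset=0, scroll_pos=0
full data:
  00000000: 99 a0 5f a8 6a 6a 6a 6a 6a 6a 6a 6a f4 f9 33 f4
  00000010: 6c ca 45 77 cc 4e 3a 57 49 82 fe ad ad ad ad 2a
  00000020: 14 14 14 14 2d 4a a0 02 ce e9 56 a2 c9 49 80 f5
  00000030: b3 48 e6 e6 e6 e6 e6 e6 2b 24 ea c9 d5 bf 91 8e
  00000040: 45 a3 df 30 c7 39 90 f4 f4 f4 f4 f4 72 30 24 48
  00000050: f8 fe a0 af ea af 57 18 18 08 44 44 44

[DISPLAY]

00000000  99 a0 5f a8 6a 6a 6a 6a  6a 6a 6a 6a f4 f9 33 f4  |.._.jjjjjjjj..3.|             
00000010  6c ca 45 77 cc 4e 3a 57  49 82 fe ad ad ad ad 2a  |l.Ew.N:WI......*|             
00000020  14 14 14 14 2d 4a a0 02  ce e9 56 a2 c9 49 80 f5  |....-J....V..I..|             
00000030  b3 48 e6 e6 e6 e6 e6 e6  2b 24 ea c9 d5 bf 91 8e  |.H......+$......|             
00000040  45 a3 df 30 c7 39 90 f4  f4 f4 f4 f4 72 30 24 48  |E..0.9......r0$H|             
00000050  f8 fe a0 af ea af 57 18  18 08 44 44 44           |......W...DDD   |             
                                                                                           
                                                                                           
                                                                                           
                                                                                           
                                                                                           


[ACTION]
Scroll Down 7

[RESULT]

00000050  f8 fe a0 af ea af 57 18  18 08 44 44 44           |......W...DDD   |             
                                                                                           
                                                                                           
                                                                                           
                                                                                           
                                                                                           
                                                                                           
                                                                                           
                                                                                           
                                                                                           
                                                                                           


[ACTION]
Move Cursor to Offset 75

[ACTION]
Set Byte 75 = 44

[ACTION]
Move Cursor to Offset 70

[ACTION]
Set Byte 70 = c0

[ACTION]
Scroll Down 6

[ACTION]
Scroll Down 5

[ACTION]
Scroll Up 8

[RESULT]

00000000  99 a0 5f a8 6a 6a 6a 6a  6a 6a 6a 6a f4 f9 33 f4  |.._.jjjjjjjj..3.|             
00000010  6c ca 45 77 cc 4e 3a 57  49 82 fe ad ad ad ad 2a  |l.Ew.N:WI......*|             
00000020  14 14 14 14 2d 4a a0 02  ce e9 56 a2 c9 49 80 f5  |....-J....V..I..|             
00000030  b3 48 e6 e6 e6 e6 e6 e6  2b 24 ea c9 d5 bf 91 8e  |.H......+$......|             
00000040  45 a3 df 30 c7 39 C0 f4  f4 f4 f4 44 72 30 24 48  |E..0.9.....Dr0$H|             
00000050  f8 fe a0 af ea af 57 18  18 08 44 44 44           |......W...DDD   |             
                                                                                           
                                                                                           
                                                                                           
                                                                                           
                                                                                           


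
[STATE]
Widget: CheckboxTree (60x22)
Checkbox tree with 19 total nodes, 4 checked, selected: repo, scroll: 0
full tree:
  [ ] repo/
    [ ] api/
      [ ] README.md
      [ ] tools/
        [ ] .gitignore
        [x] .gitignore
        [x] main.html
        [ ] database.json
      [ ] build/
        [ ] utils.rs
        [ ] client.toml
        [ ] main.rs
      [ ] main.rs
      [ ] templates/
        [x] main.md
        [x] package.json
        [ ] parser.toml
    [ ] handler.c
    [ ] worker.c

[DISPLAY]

>[-] repo/                                                  
   [-] api/                                                 
     [ ] README.md                                          
     [-] tools/                                             
       [ ] .gitignore                                       
       [x] .gitignore                                       
       [x] main.html                                        
       [ ] database.json                                    
     [ ] build/                                             
       [ ] utils.rs                                         
       [ ] client.toml                                      
       [ ] main.rs                                          
     [ ] main.rs                                            
     [-] templates/                                         
       [x] main.md                                          
       [x] package.json                                     
       [ ] parser.toml                                      
   [ ] handler.c                                            
   [ ] worker.c                                             
                                                            
                                                            
                                                            


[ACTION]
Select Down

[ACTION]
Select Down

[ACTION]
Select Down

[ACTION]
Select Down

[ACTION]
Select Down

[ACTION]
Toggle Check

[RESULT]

 [-] repo/                                                  
   [-] api/                                                 
     [ ] README.md                                          
     [-] tools/                                             
       [ ] .gitignore                                       
>      [ ] .gitignore                                       
       [x] main.html                                        
       [ ] database.json                                    
     [ ] build/                                             
       [ ] utils.rs                                         
       [ ] client.toml                                      
       [ ] main.rs                                          
     [ ] main.rs                                            
     [-] templates/                                         
       [x] main.md                                          
       [x] package.json                                     
       [ ] parser.toml                                      
   [ ] handler.c                                            
   [ ] worker.c                                             
                                                            
                                                            
                                                            


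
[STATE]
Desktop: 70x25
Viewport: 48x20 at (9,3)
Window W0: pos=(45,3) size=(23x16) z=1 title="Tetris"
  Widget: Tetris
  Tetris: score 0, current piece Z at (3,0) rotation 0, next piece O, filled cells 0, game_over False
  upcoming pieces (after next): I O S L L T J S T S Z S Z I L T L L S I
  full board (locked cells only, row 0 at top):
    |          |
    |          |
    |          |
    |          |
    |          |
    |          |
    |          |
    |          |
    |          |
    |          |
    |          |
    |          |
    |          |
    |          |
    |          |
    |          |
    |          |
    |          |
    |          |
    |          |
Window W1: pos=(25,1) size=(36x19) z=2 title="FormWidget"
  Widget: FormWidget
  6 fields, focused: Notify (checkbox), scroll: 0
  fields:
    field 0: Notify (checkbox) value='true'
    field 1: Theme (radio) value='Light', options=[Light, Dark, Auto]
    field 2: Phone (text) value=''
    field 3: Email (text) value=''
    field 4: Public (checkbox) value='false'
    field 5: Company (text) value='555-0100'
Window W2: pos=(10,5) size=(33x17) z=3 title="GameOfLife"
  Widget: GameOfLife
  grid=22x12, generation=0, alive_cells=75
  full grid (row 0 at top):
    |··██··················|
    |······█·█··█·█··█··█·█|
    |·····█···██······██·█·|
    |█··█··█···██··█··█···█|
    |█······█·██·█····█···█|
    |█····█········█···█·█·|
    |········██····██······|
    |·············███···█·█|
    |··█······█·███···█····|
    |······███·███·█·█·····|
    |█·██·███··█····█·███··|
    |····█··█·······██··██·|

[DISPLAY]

                ┠───────────────────────────────
                ┃> Notify:     [x]              
 ┏━━━━━━━━━━━━━━━━━━━━━━━━━━━━━━━┓ Light  ( ) Da
 ┃ GameOfLife                    ┃              
 ┠───────────────────────────────┨              
 ┃Gen: 0                         ┃              
 ┃··██··················         ┃5-0100        
 ┃······█·█··█·█··█··█·█         ┃              
 ┃·····█···██······██·█·         ┃              
 ┃█··█··█···██··█··█···█         ┃              
 ┃█······█·██·█····█···█         ┃              
 ┃█····█········█···█·█·         ┃              
 ┃········██····██······         ┃              
 ┃·············███···█·█         ┃              
 ┃··█······█·███···█····         ┃              
 ┃······███·███·█·█·····         ┃              
 ┃█·██·███··█····█·███··         ┃━━━━━━━━━━━━━━
 ┃····█··█·······██··██·         ┃              
 ┗━━━━━━━━━━━━━━━━━━━━━━━━━━━━━━━┛              
                                                


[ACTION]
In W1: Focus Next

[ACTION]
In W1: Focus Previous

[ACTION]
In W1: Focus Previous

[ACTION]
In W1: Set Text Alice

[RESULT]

                ┠───────────────────────────────
                ┃  Notify:     [x]              
 ┏━━━━━━━━━━━━━━━━━━━━━━━━━━━━━━━┓ Light  ( ) Da
 ┃ GameOfLife                    ┃              
 ┠───────────────────────────────┨              
 ┃Gen: 0                         ┃              
 ┃··██··················         ┃ice           
 ┃······█·█··█·█··█··█·█         ┃              
 ┃·····█···██······██·█·         ┃              
 ┃█··█··█···██··█··█···█         ┃              
 ┃█······█·██·█····█···█         ┃              
 ┃█····█········█···█·█·         ┃              
 ┃········██····██······         ┃              
 ┃·············███···█·█         ┃              
 ┃··█······█·███···█····         ┃              
 ┃······███·███·█·█·····         ┃              
 ┃█·██·███··█····█·███··         ┃━━━━━━━━━━━━━━
 ┃····█··█·······██··██·         ┃              
 ┗━━━━━━━━━━━━━━━━━━━━━━━━━━━━━━━┛              
                                                


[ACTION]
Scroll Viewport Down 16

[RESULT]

 ┏━━━━━━━━━━━━━━━━━━━━━━━━━━━━━━━┓ Light  ( ) Da
 ┃ GameOfLife                    ┃              
 ┠───────────────────────────────┨              
 ┃Gen: 0                         ┃              
 ┃··██··················         ┃ice           
 ┃······█·█··█·█··█··█·█         ┃              
 ┃·····█···██······██·█·         ┃              
 ┃█··█··█···██··█··█···█         ┃              
 ┃█······█·██·█····█···█         ┃              
 ┃█····█········█···█·█·         ┃              
 ┃········██····██······         ┃              
 ┃·············███···█·█         ┃              
 ┃··█······█·███···█····         ┃              
 ┃······███·███·█·█·····         ┃              
 ┃█·██·███··█····█·███··         ┃━━━━━━━━━━━━━━
 ┃····█··█·······██··██·         ┃              
 ┗━━━━━━━━━━━━━━━━━━━━━━━━━━━━━━━┛              
                                                
                                                
                                                


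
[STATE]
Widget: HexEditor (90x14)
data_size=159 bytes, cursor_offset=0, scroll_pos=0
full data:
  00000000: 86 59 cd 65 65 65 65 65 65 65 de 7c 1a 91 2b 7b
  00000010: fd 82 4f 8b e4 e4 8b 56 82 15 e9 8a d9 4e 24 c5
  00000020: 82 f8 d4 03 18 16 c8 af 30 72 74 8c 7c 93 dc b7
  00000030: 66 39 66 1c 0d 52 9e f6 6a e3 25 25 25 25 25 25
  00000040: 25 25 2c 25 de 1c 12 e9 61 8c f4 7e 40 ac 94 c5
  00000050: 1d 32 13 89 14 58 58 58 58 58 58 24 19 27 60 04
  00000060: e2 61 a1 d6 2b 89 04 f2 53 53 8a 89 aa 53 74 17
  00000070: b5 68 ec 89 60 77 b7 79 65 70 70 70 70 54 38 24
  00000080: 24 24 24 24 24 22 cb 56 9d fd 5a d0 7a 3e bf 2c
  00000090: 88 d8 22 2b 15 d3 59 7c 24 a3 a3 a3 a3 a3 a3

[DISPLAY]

00000000  86 59 cd 65 65 65 65 65  65 65 de 7c 1a 91 2b 7b  |.Y.eeeeeee.|..+{|            
00000010  fd 82 4f 8b e4 e4 8b 56  82 15 e9 8a d9 4e 24 c5  |..O....V.....N$.|            
00000020  82 f8 d4 03 18 16 c8 af  30 72 74 8c 7c 93 dc b7  |........0rt.|...|            
00000030  66 39 66 1c 0d 52 9e f6  6a e3 25 25 25 25 25 25  |f9f..R..j.%%%%%%|            
00000040  25 25 2c 25 de 1c 12 e9  61 8c f4 7e 40 ac 94 c5  |%%,%....a..~@...|            
00000050  1d 32 13 89 14 58 58 58  58 58 58 24 19 27 60 04  |.2...XXXXXX$.'`.|            
00000060  e2 61 a1 d6 2b 89 04 f2  53 53 8a 89 aa 53 74 17  |.a..+...SS...St.|            
00000070  b5 68 ec 89 60 77 b7 79  65 70 70 70 70 54 38 24  |.h..`w.yeppppT8$|            
00000080  24 24 24 24 24 22 cb 56  9d fd 5a d0 7a 3e bf 2c  |$$$$$".V..Z.z>.,|            
00000090  88 d8 22 2b 15 d3 59 7c  24 a3 a3 a3 a3 a3 a3     |.."+..Y|$...... |            
                                                                                          
                                                                                          
                                                                                          
                                                                                          


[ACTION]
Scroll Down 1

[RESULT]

00000010  fd 82 4f 8b e4 e4 8b 56  82 15 e9 8a d9 4e 24 c5  |..O....V.....N$.|            
00000020  82 f8 d4 03 18 16 c8 af  30 72 74 8c 7c 93 dc b7  |........0rt.|...|            
00000030  66 39 66 1c 0d 52 9e f6  6a e3 25 25 25 25 25 25  |f9f..R..j.%%%%%%|            
00000040  25 25 2c 25 de 1c 12 e9  61 8c f4 7e 40 ac 94 c5  |%%,%....a..~@...|            
00000050  1d 32 13 89 14 58 58 58  58 58 58 24 19 27 60 04  |.2...XXXXXX$.'`.|            
00000060  e2 61 a1 d6 2b 89 04 f2  53 53 8a 89 aa 53 74 17  |.a..+...SS...St.|            
00000070  b5 68 ec 89 60 77 b7 79  65 70 70 70 70 54 38 24  |.h..`w.yeppppT8$|            
00000080  24 24 24 24 24 22 cb 56  9d fd 5a d0 7a 3e bf 2c  |$$$$$".V..Z.z>.,|            
00000090  88 d8 22 2b 15 d3 59 7c  24 a3 a3 a3 a3 a3 a3     |.."+..Y|$...... |            
                                                                                          
                                                                                          
                                                                                          
                                                                                          
                                                                                          


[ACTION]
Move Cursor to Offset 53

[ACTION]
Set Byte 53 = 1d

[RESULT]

00000010  fd 82 4f 8b e4 e4 8b 56  82 15 e9 8a d9 4e 24 c5  |..O....V.....N$.|            
00000020  82 f8 d4 03 18 16 c8 af  30 72 74 8c 7c 93 dc b7  |........0rt.|...|            
00000030  66 39 66 1c 0d 1D 9e f6  6a e3 25 25 25 25 25 25  |f9f.....j.%%%%%%|            
00000040  25 25 2c 25 de 1c 12 e9  61 8c f4 7e 40 ac 94 c5  |%%,%....a..~@...|            
00000050  1d 32 13 89 14 58 58 58  58 58 58 24 19 27 60 04  |.2...XXXXXX$.'`.|            
00000060  e2 61 a1 d6 2b 89 04 f2  53 53 8a 89 aa 53 74 17  |.a..+...SS...St.|            
00000070  b5 68 ec 89 60 77 b7 79  65 70 70 70 70 54 38 24  |.h..`w.yeppppT8$|            
00000080  24 24 24 24 24 22 cb 56  9d fd 5a d0 7a 3e bf 2c  |$$$$$".V..Z.z>.,|            
00000090  88 d8 22 2b 15 d3 59 7c  24 a3 a3 a3 a3 a3 a3     |.."+..Y|$...... |            
                                                                                          
                                                                                          
                                                                                          
                                                                                          
                                                                                          


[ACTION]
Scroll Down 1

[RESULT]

00000020  82 f8 d4 03 18 16 c8 af  30 72 74 8c 7c 93 dc b7  |........0rt.|...|            
00000030  66 39 66 1c 0d 1D 9e f6  6a e3 25 25 25 25 25 25  |f9f.....j.%%%%%%|            
00000040  25 25 2c 25 de 1c 12 e9  61 8c f4 7e 40 ac 94 c5  |%%,%....a..~@...|            
00000050  1d 32 13 89 14 58 58 58  58 58 58 24 19 27 60 04  |.2...XXXXXX$.'`.|            
00000060  e2 61 a1 d6 2b 89 04 f2  53 53 8a 89 aa 53 74 17  |.a..+...SS...St.|            
00000070  b5 68 ec 89 60 77 b7 79  65 70 70 70 70 54 38 24  |.h..`w.yeppppT8$|            
00000080  24 24 24 24 24 22 cb 56  9d fd 5a d0 7a 3e bf 2c  |$$$$$".V..Z.z>.,|            
00000090  88 d8 22 2b 15 d3 59 7c  24 a3 a3 a3 a3 a3 a3     |.."+..Y|$...... |            
                                                                                          
                                                                                          
                                                                                          
                                                                                          
                                                                                          
                                                                                          


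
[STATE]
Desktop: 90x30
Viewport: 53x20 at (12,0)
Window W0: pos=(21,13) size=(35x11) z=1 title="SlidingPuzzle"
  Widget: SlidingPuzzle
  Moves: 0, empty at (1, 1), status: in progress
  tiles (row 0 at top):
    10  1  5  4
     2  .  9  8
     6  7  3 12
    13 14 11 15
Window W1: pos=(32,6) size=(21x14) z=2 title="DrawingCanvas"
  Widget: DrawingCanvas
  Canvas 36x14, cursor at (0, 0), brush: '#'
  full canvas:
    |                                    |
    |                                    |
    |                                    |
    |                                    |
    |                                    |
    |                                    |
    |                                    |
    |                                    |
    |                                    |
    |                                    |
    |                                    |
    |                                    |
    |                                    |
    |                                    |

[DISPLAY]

                                                     
                                                     
                                                     
                                                     
                                                     
                                                     
                    ┏━━━━━━━━━━━━━━━━━━━┓            
                    ┃ DrawingCanvas     ┃            
                    ┠───────────────────┨            
                    ┃+                  ┃            
                    ┃                   ┃            
                    ┃                   ┃            
                    ┃                   ┃            
         ┏━━━━━━━━━━┃                   ┃━━┓         
         ┃ SlidingPu┃                   ┃  ┃         
         ┠──────────┃                   ┃──┨         
         ┃┌────┬────┃                   ┃  ┃         
         ┃│ 10 │  1 ┃                   ┃  ┃         
         ┃├────┼────┃                   ┃  ┃         
         ┃│  2 │    ┗━━━━━━━━━━━━━━━━━━━┛  ┃         


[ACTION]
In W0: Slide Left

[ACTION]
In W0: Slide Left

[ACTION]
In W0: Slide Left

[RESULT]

                                                     
                                                     
                                                     
                                                     
                                                     
                                                     
                    ┏━━━━━━━━━━━━━━━━━━━┓            
                    ┃ DrawingCanvas     ┃            
                    ┠───────────────────┨            
                    ┃+                  ┃            
                    ┃                   ┃            
                    ┃                   ┃            
                    ┃                   ┃            
         ┏━━━━━━━━━━┃                   ┃━━┓         
         ┃ SlidingPu┃                   ┃  ┃         
         ┠──────────┃                   ┃──┨         
         ┃┌────┬────┃                   ┃  ┃         
         ┃│ 10 │  1 ┃                   ┃  ┃         
         ┃├────┼────┃                   ┃  ┃         
         ┃│  2 │  9 ┗━━━━━━━━━━━━━━━━━━━┛  ┃         


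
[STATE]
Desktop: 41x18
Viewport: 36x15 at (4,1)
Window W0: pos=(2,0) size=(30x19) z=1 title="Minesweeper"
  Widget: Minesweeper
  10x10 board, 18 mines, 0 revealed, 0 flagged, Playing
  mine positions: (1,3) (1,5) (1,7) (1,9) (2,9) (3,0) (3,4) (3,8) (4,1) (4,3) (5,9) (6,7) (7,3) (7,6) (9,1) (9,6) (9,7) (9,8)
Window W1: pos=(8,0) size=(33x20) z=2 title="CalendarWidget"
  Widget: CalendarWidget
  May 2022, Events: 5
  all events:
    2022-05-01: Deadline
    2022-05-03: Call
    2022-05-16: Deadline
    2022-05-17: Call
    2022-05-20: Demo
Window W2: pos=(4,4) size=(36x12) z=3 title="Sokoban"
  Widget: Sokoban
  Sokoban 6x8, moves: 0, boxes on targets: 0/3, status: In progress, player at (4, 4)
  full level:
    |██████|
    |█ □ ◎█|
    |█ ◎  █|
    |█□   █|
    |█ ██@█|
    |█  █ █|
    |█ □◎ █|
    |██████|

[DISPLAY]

Mine┃ CalendarWidget                
────┠───────────────────────────────
■■■■┃            May 2022           
┏━━━━━━━━━━━━━━━━━━━━━━━━━━━━━━━━━━┓
┃ Sokoban                          ┃
┠──────────────────────────────────┨
┃██████                            ┃
┃█ □ ◎█                            ┃
┃█ ◎  █                            ┃
┃█□   █                            ┃
┃█ ██@█                            ┃
┃█  █ █                            ┃
┃█ □◎ █                            ┃
┃██████                            ┃
┗━━━━━━━━━━━━━━━━━━━━━━━━━━━━━━━━━━┛


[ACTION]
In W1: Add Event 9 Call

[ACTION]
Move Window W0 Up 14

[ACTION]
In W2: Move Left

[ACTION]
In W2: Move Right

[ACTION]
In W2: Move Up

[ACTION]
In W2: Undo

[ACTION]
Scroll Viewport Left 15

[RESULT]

  ┃ Mine┃ CalendarWidget            
  ┠─────┠───────────────────────────
  ┃■■■■■┃            May 2022       
  ┃■┏━━━━━━━━━━━━━━━━━━━━━━━━━━━━━━━
  ┃■┃ Sokoban                       
  ┃■┠───────────────────────────────
  ┃■┃██████                         
  ┃■┃█ □ ◎█                         
  ┃■┃█ ◎  █                         
  ┃■┃█□   █                         
  ┃■┃█ ██@█                         
  ┃■┃█  █ █                         
  ┃ ┃█ □◎ █                         
  ┃ ┃██████                         
  ┃ ┗━━━━━━━━━━━━━━━━━━━━━━━━━━━━━━━


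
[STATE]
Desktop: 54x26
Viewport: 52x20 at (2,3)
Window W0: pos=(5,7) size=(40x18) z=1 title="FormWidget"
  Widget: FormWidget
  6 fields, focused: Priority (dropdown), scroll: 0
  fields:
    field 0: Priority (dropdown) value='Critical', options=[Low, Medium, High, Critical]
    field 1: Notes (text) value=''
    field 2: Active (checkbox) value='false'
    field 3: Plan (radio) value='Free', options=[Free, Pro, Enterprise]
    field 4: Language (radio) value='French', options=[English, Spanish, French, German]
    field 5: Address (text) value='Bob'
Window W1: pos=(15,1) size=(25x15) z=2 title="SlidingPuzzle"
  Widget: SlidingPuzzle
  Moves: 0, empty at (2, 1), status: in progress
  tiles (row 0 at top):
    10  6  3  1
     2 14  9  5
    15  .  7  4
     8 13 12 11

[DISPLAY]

             ┠───────────────────────┨              
             ┃┌────┬────┬────┬────┐  ┃              
             ┃│ 10 │  6 │  3 │  1 │  ┃              
             ┃├────┼────┼────┼────┤  ┃              
   ┏━━━━━━━━━┃│  2 │ 14 │  9 │  5 │  ┃━━━━┓         
   ┃ FormWidg┃├────┼────┼────┼────┤  ┃    ┃         
   ┠─────────┃│ 15 │    │  7 │  4 │  ┃────┨         
   ┃> Priorit┃├────┼────┼────┼────┤  ┃  ▼]┃         
   ┃  Notes: ┃│  8 │ 13 │ 12 │ 11 │  ┃   ]┃         
   ┃  Active:┃└────┴────┴────┴────┘  ┃    ┃         
   ┃  Plan:  ┃Moves: 0               ┃ ) E┃         
   ┃  Languag┃                       ┃nish┃         
   ┃  Address┗━━━━━━━━━━━━━━━━━━━━━━━┛   ]┃         
   ┃                                      ┃         
   ┃                                      ┃         
   ┃                                      ┃         
   ┃                                      ┃         
   ┃                                      ┃         
   ┃                                      ┃         
   ┃                                      ┃         


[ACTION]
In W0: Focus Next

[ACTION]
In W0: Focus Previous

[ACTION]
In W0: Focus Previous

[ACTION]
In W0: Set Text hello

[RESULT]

             ┠───────────────────────┨              
             ┃┌────┬────┬────┬────┐  ┃              
             ┃│ 10 │  6 │  3 │  1 │  ┃              
             ┃├────┼────┼────┼────┤  ┃              
   ┏━━━━━━━━━┃│  2 │ 14 │  9 │  5 │  ┃━━━━┓         
   ┃ FormWidg┃├────┼────┼────┼────┤  ┃    ┃         
   ┠─────────┃│ 15 │    │  7 │  4 │  ┃────┨         
   ┃  Priorit┃├────┼────┼────┼────┤  ┃  ▼]┃         
   ┃  Notes: ┃│  8 │ 13 │ 12 │ 11 │  ┃   ]┃         
   ┃  Active:┃└────┴────┴────┴────┘  ┃    ┃         
   ┃  Plan:  ┃Moves: 0               ┃ ) E┃         
   ┃  Languag┃                       ┃nish┃         
   ┃> Address┗━━━━━━━━━━━━━━━━━━━━━━━┛   ]┃         
   ┃                                      ┃         
   ┃                                      ┃         
   ┃                                      ┃         
   ┃                                      ┃         
   ┃                                      ┃         
   ┃                                      ┃         
   ┃                                      ┃         


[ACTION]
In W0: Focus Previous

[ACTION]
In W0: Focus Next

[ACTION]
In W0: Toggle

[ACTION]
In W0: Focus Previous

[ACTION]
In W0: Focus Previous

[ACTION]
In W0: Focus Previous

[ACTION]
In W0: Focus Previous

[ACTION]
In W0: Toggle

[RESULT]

             ┠───────────────────────┨              
             ┃┌────┬────┬────┬────┐  ┃              
             ┃│ 10 │  6 │  3 │  1 │  ┃              
             ┃├────┼────┼────┼────┤  ┃              
   ┏━━━━━━━━━┃│  2 │ 14 │  9 │  5 │  ┃━━━━┓         
   ┃ FormWidg┃├────┼────┼────┼────┤  ┃    ┃         
   ┠─────────┃│ 15 │    │  7 │  4 │  ┃────┨         
   ┃  Priorit┃├────┼────┼────┼────┤  ┃  ▼]┃         
   ┃> Notes: ┃│  8 │ 13 │ 12 │ 11 │  ┃   ]┃         
   ┃  Active:┃└────┴────┴────┴────┘  ┃    ┃         
   ┃  Plan:  ┃Moves: 0               ┃ ) E┃         
   ┃  Languag┃                       ┃nish┃         
   ┃  Address┗━━━━━━━━━━━━━━━━━━━━━━━┛   ]┃         
   ┃                                      ┃         
   ┃                                      ┃         
   ┃                                      ┃         
   ┃                                      ┃         
   ┃                                      ┃         
   ┃                                      ┃         
   ┃                                      ┃         


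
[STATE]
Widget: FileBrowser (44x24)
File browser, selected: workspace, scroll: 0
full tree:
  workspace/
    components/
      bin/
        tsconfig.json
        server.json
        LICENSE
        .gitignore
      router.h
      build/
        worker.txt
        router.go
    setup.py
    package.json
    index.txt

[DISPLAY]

> [-] workspace/                            
    [+] components/                         
    setup.py                                
    package.json                            
    index.txt                               
                                            
                                            
                                            
                                            
                                            
                                            
                                            
                                            
                                            
                                            
                                            
                                            
                                            
                                            
                                            
                                            
                                            
                                            
                                            


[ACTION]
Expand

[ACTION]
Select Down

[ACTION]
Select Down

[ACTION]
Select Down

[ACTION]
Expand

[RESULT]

  [-] workspace/                            
    [+] components/                         
    setup.py                                
  > package.json                            
    index.txt                               
                                            
                                            
                                            
                                            
                                            
                                            
                                            
                                            
                                            
                                            
                                            
                                            
                                            
                                            
                                            
                                            
                                            
                                            
                                            


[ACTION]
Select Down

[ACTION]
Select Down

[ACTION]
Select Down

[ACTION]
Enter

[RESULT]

  [-] workspace/                            
    [+] components/                         
    setup.py                                
    package.json                            
  > index.txt                               
                                            
                                            
                                            
                                            
                                            
                                            
                                            
                                            
                                            
                                            
                                            
                                            
                                            
                                            
                                            
                                            
                                            
                                            
                                            


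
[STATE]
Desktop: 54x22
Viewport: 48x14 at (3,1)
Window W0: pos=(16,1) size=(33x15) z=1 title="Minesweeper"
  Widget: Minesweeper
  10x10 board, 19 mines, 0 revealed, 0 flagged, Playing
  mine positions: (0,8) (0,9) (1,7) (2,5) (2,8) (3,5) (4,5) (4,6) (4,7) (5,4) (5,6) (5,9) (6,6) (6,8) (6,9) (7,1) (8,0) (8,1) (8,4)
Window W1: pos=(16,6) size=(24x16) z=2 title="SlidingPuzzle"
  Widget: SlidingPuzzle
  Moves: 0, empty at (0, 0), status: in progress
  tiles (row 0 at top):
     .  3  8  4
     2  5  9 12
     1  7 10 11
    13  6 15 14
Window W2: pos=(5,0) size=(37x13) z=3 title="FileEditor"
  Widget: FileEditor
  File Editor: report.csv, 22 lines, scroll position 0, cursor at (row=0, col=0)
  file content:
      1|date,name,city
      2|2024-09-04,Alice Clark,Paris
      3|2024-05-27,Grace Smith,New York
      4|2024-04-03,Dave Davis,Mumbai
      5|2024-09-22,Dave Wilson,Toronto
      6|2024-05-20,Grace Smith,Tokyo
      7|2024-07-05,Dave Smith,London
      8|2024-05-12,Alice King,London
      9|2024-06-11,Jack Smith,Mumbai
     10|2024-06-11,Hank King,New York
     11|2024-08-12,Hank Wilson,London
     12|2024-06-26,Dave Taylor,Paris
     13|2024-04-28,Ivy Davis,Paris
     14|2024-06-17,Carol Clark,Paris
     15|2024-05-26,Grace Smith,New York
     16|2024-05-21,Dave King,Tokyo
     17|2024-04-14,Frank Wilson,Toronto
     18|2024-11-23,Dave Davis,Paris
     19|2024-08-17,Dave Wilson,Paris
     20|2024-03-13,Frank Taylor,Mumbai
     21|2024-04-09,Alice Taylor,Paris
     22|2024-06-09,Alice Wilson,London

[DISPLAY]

  ┃ FileEditor                        ┃━━━━━━┓  
  ┠───────────────────────────────────┨      ┃  
  ┃█ate,name,city                    ▲┃──────┨  
  ┃2024-09-04,Alice Clark,Paris      █┃      ┃  
  ┃2024-05-27,Grace Smith,New York   ░┃      ┃  
  ┃2024-04-03,Dave Davis,Mumbai      ░┃      ┃  
  ┃2024-09-22,Dave Wilson,Toronto    ░┃      ┃  
  ┃2024-05-20,Grace Smith,Tokyo      ░┃      ┃  
  ┃2024-07-05,Dave Smith,London      ░┃      ┃  
  ┃2024-05-12,Alice King,London      ░┃      ┃  
  ┃2024-06-11,Jack Smith,Mumbai      ▼┃      ┃  
  ┗━━━━━━━━━━━━━━━━━━━━━━━━━━━━━━━━━━━┛      ┃  
             ┃├────┼────┼────┼────┤ ┃        ┃  
             ┃│  1 │  7 │ 10 │ 11 │ ┃        ┃  


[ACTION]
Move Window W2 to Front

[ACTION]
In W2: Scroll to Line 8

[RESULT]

  ┃ FileEditor                        ┃━━━━━━┓  
  ┠───────────────────────────────────┨      ┃  
  ┃2024-05-12,Alice King,London      ▲┃──────┨  
  ┃2024-06-11,Jack Smith,Mumbai      ░┃      ┃  
  ┃2024-06-11,Hank King,New York     ░┃      ┃  
  ┃2024-08-12,Hank Wilson,London     ░┃      ┃  
  ┃2024-06-26,Dave Taylor,Paris      █┃      ┃  
  ┃2024-04-28,Ivy Davis,Paris        ░┃      ┃  
  ┃2024-06-17,Carol Clark,Paris      ░┃      ┃  
  ┃2024-05-26,Grace Smith,New York   ░┃      ┃  
  ┃2024-05-21,Dave King,Tokyo        ▼┃      ┃  
  ┗━━━━━━━━━━━━━━━━━━━━━━━━━━━━━━━━━━━┛      ┃  
             ┃├────┼────┼────┼────┤ ┃        ┃  
             ┃│  1 │  7 │ 10 │ 11 │ ┃        ┃  


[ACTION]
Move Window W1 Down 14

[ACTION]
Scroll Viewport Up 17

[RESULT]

  ┏━━━━━━━━━━━━━━━━━━━━━━━━━━━━━━━━━━━┓         
  ┃ FileEditor                        ┃━━━━━━┓  
  ┠───────────────────────────────────┨      ┃  
  ┃2024-05-12,Alice King,London      ▲┃──────┨  
  ┃2024-06-11,Jack Smith,Mumbai      ░┃      ┃  
  ┃2024-06-11,Hank King,New York     ░┃      ┃  
  ┃2024-08-12,Hank Wilson,London     ░┃      ┃  
  ┃2024-06-26,Dave Taylor,Paris      █┃      ┃  
  ┃2024-04-28,Ivy Davis,Paris        ░┃      ┃  
  ┃2024-06-17,Carol Clark,Paris      ░┃      ┃  
  ┃2024-05-26,Grace Smith,New York   ░┃      ┃  
  ┃2024-05-21,Dave King,Tokyo        ▼┃      ┃  
  ┗━━━━━━━━━━━━━━━━━━━━━━━━━━━━━━━━━━━┛      ┃  
             ┃├────┼────┼────┼────┤ ┃        ┃  
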